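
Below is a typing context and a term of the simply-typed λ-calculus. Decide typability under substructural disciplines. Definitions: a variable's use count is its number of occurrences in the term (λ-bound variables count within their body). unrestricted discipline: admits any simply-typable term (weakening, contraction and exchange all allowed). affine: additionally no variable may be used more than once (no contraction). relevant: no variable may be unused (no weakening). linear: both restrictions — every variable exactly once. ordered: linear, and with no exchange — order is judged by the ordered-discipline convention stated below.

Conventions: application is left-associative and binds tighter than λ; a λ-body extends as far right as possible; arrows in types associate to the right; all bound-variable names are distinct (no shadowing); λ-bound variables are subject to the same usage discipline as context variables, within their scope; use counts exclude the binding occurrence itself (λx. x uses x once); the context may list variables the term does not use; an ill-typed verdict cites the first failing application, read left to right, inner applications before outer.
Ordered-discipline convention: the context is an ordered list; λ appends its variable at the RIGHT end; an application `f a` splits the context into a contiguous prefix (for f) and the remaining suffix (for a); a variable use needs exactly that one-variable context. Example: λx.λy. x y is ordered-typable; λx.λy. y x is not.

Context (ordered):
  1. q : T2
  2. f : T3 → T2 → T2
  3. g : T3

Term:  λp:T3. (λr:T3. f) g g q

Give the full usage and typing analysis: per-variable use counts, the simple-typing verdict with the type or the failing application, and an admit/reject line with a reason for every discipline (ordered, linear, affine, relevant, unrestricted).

use counts: q ×1; f ×1; g ×2; p (bound) ×0; r (bound) ×0
left-to-right use order: f, g, g, q
typing: well-typed — term : T3 → T2
ordered: ✗ — needs contraction — g ×2; p, r left unused
linear: ✗ — needs contraction — g ×2; p, r left unused
affine: ✗ — needs contraction — g ×2
relevant: ✗ — p, r left unused
unrestricted: ✓ — simply typable at T3 → T2; W, C, E all held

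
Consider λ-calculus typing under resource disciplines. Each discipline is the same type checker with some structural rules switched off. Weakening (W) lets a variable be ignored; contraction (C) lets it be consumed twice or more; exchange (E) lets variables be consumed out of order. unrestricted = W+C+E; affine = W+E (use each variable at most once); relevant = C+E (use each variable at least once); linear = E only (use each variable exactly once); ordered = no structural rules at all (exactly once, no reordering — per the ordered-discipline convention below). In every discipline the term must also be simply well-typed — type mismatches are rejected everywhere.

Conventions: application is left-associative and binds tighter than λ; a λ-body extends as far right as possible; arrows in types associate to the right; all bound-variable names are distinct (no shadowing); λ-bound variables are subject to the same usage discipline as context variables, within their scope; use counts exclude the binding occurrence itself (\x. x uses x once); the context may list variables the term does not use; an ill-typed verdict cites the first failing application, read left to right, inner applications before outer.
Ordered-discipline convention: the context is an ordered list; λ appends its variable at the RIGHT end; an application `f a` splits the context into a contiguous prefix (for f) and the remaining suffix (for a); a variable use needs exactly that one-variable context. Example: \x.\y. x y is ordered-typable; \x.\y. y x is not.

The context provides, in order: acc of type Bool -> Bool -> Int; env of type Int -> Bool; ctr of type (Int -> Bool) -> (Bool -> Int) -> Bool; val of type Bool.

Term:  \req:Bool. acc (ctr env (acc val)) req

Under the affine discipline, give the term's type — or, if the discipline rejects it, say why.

not well-typed under affine — repeated use of acc ×2
counts: acc: 2×; env: 1×; ctr: 1×; val: 1×; req (λ-bound): 1×
left-to-right use order: acc, ctr, env, acc, val, req
typing: the term checks, with type Bool -> Int
across the five disciplines: ordered ✗; linear ✗; affine ✗; relevant ✓; unrestricted ✓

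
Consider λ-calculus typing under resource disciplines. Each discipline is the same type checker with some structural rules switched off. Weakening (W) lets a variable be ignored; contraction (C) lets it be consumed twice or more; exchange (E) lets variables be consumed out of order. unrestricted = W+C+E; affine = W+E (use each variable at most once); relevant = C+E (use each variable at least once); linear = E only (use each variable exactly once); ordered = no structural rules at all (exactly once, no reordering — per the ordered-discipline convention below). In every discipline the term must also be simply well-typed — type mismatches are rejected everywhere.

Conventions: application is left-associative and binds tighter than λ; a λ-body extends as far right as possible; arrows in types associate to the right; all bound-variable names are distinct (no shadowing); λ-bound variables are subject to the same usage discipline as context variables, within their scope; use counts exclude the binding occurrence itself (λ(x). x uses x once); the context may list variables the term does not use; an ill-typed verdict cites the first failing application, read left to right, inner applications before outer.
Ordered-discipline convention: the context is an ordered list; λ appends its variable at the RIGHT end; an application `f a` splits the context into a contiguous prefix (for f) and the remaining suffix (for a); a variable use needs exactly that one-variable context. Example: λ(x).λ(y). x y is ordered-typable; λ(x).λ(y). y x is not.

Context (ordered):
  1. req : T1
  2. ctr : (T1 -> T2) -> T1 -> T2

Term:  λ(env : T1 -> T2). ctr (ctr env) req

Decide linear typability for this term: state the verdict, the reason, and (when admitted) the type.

no — repeated use of ctr ×2
use counts: req: 1; ctr: 2; env (λ-bound): 1
left-to-right use order: ctr, ctr, env, req
typing: well-typed at (T1 -> T2) -> T2
summary: ordered ✗; linear ✗; affine ✗; relevant ✓; unrestricted ✓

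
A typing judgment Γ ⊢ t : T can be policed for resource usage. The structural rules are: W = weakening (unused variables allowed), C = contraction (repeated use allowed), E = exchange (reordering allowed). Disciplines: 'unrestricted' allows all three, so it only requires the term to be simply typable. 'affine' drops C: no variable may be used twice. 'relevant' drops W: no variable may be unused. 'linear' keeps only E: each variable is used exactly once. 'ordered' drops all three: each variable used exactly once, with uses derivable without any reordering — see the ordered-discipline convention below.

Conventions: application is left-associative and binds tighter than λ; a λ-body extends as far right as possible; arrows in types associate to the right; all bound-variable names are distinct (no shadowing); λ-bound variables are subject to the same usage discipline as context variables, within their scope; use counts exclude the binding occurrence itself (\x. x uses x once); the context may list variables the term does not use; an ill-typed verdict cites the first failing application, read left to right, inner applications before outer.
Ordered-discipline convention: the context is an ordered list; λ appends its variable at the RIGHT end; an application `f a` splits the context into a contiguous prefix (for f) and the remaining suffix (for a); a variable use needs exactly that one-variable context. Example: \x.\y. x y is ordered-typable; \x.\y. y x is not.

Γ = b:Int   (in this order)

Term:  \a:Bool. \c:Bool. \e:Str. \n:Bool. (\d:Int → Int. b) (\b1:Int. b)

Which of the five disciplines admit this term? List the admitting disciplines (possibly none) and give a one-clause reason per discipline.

admitted in: unrestricted
counts: b: 2; a (λ-bound): 0; c (λ-bound): 0; e (λ-bound): 0; n (λ-bound): 0; d (λ-bound): 0; b1 (λ-bound): 0
uses in reading order: b, b
typing: well-typed at Bool → Bool → Str → Bool → Int
ordered: ✗ — needs contraction — b ×2; a, c, e, n, d, b1 left unused
linear: ✗ — needs contraction — b ×2; a, c, e, n, d, b1 left unused
affine: ✗ — needs contraction — b ×2
relevant: ✗ — a, c, e, n, d, b1 left unused
unrestricted: ✓ — typability at Bool → Bool → Str → Bool → Int is all that's needed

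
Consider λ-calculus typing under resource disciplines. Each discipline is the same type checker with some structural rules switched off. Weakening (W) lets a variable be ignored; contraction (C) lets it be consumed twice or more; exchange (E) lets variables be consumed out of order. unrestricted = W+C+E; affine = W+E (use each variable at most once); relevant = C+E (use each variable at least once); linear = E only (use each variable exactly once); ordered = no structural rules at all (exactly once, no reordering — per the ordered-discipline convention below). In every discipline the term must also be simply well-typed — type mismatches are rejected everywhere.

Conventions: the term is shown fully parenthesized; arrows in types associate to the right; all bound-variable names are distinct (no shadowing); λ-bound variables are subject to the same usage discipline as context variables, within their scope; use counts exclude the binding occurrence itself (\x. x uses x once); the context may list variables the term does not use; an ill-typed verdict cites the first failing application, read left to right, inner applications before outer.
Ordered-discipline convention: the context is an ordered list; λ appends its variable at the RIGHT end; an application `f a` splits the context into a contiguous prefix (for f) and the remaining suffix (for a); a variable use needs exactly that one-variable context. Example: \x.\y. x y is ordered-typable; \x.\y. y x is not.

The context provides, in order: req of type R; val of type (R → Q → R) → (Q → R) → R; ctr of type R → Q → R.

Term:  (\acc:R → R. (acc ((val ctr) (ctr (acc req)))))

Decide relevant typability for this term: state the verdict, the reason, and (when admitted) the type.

yes — req, val, ctr, acc: all used, weakening unneeded; term : (R → R) → R
counts: req: 1, val: 1, ctr: 2, acc [bound]: 2
use order (left to right): acc, val, ctr, ctr, acc, req
typing: well-typed at (R → R) → R
summary: ordered ✗ · linear ✗ · affine ✗ · relevant ✓ · unrestricted ✓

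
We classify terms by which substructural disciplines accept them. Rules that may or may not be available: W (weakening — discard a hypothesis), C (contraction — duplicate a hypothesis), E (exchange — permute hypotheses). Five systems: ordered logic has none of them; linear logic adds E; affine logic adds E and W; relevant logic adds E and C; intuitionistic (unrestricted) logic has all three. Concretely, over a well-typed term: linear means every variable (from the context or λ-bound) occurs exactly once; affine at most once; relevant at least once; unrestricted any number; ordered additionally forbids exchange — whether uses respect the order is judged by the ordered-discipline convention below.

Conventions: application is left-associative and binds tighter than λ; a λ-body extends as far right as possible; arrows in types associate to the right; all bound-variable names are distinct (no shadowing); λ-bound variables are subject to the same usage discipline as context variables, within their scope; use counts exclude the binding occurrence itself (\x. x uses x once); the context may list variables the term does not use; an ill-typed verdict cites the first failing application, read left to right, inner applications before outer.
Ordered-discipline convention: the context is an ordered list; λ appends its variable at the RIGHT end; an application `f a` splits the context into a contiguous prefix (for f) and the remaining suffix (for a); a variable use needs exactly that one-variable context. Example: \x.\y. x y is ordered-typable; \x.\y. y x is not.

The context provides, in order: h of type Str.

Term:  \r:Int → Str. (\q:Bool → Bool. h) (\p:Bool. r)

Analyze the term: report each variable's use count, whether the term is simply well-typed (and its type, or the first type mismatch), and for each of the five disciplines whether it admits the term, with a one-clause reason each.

counts: h: 1; r (bound): 1; q (bound): 0; p (bound): 0
order of uses: h, r
typing: ill-typed: an application expects Bool → Bool but receives Bool → Int → Str
ordered: ✗ — a type mismatch blocks all five
linear: ✗ — the type mismatch rejects it
affine: ✗ — not simply typable
relevant: ✗ — fails simple typing
unrestricted: ✗ — a type mismatch blocks all five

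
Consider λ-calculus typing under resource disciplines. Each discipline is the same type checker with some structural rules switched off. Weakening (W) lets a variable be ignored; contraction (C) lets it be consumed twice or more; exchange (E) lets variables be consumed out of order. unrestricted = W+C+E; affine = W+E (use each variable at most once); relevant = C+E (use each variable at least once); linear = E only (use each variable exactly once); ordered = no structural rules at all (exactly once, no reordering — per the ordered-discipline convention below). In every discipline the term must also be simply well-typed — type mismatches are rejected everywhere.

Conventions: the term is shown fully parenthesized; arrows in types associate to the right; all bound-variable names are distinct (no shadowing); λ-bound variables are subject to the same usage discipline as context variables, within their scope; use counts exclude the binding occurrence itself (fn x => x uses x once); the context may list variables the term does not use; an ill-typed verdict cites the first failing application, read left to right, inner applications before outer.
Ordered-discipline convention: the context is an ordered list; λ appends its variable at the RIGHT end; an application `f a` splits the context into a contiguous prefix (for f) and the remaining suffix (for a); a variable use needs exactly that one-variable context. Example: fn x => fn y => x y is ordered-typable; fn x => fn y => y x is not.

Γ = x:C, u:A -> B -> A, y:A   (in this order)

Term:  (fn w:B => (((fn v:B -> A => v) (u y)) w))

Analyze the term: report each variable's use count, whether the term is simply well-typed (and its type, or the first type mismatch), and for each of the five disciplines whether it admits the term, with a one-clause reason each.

use counts: x: 0; u: 1; y: 1; w (bound): 1; v (bound): 1
uses in reading order: v, u, y, w
typing: ✓ — B -> A
ordered: ✗ — x left unused
linear: ✗ — x left unused
affine: ✓ — no duplicate uses among x, u, y, w, v
relevant: ✗ — x left unused
unrestricted: ✓ — simply typable at B -> A; W, C, E all held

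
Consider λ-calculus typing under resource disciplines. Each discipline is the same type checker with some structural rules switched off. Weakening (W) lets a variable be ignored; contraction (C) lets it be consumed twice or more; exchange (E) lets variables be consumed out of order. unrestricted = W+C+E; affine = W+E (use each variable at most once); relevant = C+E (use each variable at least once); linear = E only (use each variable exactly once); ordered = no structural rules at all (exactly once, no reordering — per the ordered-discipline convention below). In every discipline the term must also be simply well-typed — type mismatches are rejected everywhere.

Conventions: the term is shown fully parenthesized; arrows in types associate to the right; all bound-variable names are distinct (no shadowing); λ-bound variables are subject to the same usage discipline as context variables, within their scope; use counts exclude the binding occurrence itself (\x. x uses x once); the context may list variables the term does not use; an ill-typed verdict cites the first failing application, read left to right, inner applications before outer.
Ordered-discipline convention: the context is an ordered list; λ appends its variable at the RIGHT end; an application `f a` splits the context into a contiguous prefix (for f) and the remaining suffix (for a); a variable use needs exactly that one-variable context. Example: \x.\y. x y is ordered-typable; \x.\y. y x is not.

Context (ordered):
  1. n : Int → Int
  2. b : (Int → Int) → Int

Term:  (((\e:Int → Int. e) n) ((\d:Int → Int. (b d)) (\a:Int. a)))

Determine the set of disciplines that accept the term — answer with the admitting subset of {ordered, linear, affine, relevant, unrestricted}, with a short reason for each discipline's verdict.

admitted in: ordered, linear, affine, relevant, unrestricted
usage: n=1; b=1; e [bound]=1; d [bound]=1; a [bound]=1
uses in reading order: e, n, b, d, a
typing: ✓ — Int
ordered: ✓ — single-use (n, b, e, d, a), ordered derivation ok
linear: ✓ — each of n, b, e, d, a used exactly once
affine: ✓ — no duplicate uses among n, b, e, d, a
relevant: ✓ — every one of n, b, e, d, a appears
unrestricted: ✓ — type-checks (Int) and nothing is barred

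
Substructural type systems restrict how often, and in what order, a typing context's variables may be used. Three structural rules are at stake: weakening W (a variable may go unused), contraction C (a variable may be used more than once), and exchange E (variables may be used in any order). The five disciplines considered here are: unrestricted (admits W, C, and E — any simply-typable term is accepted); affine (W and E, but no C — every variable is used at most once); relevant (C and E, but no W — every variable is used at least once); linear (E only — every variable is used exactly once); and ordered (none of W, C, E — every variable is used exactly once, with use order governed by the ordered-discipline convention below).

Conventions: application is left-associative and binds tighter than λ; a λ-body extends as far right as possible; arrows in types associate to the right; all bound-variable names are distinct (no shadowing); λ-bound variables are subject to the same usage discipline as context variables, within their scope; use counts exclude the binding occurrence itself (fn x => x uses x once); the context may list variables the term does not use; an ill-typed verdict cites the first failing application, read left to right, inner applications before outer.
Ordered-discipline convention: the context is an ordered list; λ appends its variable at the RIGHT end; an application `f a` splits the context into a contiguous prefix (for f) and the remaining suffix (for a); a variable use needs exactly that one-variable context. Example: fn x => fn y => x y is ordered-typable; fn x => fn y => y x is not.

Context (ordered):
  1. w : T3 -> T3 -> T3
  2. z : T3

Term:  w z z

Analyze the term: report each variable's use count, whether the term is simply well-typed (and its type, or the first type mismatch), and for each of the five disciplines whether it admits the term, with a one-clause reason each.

counts: w ×1; z ×2
uses in reading order: w, z, z
typing: well-typed at T3
ordered: ✗ — repeated use of z ×2
linear: ✗ — repeated use of z ×2
affine: ✗ — repeated use of z ×2
relevant: ✓ — none of w, z goes unused
unrestricted: ✓ — simply typable at T3; W, C, E all held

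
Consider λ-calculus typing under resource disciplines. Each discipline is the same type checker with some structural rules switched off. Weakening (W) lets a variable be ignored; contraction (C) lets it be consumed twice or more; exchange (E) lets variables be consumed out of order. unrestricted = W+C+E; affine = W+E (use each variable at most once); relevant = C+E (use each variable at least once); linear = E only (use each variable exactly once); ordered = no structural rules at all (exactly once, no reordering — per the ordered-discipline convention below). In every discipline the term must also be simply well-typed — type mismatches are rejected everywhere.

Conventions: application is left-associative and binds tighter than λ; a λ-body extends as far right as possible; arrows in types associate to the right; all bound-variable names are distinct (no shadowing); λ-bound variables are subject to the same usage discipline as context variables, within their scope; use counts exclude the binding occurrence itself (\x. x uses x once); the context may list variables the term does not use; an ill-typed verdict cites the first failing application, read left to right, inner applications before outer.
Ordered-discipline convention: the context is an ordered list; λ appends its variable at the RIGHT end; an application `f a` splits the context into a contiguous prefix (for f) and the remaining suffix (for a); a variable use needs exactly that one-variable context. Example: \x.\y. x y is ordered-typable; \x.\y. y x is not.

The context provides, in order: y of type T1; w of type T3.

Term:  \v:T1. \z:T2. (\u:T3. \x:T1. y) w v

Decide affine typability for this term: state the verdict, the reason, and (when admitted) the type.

yes — none of y, w, v, z, u, x used more than once; term : T1 -> T2 -> T1
variable uses: y=1; w=1; v (λ-bound)=1; z (λ-bound)=0; u (λ-bound)=0; x (λ-bound)=0
order of uses: y, w, v
typing: the term checks, with type T1 -> T2 -> T1
per-discipline verdicts: ordered ✗; linear ✗; affine ✓; relevant ✗; unrestricted ✓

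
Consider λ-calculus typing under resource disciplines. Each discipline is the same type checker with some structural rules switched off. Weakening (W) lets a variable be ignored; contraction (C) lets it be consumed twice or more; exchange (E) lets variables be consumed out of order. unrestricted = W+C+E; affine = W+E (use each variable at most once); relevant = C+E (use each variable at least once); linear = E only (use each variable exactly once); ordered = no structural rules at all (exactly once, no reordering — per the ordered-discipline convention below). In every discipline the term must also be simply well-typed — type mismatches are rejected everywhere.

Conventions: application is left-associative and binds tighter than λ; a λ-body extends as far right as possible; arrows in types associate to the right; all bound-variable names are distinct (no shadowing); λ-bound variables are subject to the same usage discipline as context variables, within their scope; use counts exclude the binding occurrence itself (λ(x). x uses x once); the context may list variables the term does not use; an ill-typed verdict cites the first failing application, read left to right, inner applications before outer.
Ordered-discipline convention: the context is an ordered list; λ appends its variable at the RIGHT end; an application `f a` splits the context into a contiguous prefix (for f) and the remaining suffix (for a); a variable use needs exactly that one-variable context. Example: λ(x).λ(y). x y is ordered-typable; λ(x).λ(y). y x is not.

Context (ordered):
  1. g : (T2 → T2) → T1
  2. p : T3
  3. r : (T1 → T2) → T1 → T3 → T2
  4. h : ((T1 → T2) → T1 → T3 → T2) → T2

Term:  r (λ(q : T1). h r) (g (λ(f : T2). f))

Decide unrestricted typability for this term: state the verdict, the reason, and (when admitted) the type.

yes — well-typed at T3 → T2; no restrictions here; term : T3 → T2
use counts: g ×1, p ×0, r ×2, h ×1, q [bound] ×0, f [bound] ×1
uses in reading order: r, h, r, g, f
typing: ✓ — T3 → T2
across the five disciplines: ordered ✗ | linear ✗ | affine ✗ | relevant ✗ | unrestricted ✓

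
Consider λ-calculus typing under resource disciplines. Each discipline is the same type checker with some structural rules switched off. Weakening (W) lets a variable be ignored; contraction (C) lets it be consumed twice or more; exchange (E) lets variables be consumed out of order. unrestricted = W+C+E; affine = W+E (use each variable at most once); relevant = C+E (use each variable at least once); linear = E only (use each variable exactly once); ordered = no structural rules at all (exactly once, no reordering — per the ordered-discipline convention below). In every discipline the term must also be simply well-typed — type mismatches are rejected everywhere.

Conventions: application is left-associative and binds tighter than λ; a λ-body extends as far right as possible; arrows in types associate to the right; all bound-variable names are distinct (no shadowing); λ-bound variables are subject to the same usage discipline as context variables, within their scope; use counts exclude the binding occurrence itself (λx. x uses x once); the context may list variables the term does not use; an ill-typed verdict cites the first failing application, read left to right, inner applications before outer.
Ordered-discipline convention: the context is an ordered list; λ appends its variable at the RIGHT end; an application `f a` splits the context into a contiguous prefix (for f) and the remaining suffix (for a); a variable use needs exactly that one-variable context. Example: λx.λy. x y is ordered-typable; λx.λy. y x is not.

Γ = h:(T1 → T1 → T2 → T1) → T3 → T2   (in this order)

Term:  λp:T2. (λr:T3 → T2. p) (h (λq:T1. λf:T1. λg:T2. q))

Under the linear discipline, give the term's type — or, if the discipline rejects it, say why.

not well-typed under linear — unused: r, f, g — weakening required
usage: h=1; p (bound)=1; r (bound)=0; q (bound)=1; f (bound)=0; g (bound)=0
use order (left to right): p, h, q
typing: ✓ — T2 → T2
per-discipline verdicts: ordered ✗; linear ✗; affine ✓; relevant ✗; unrestricted ✓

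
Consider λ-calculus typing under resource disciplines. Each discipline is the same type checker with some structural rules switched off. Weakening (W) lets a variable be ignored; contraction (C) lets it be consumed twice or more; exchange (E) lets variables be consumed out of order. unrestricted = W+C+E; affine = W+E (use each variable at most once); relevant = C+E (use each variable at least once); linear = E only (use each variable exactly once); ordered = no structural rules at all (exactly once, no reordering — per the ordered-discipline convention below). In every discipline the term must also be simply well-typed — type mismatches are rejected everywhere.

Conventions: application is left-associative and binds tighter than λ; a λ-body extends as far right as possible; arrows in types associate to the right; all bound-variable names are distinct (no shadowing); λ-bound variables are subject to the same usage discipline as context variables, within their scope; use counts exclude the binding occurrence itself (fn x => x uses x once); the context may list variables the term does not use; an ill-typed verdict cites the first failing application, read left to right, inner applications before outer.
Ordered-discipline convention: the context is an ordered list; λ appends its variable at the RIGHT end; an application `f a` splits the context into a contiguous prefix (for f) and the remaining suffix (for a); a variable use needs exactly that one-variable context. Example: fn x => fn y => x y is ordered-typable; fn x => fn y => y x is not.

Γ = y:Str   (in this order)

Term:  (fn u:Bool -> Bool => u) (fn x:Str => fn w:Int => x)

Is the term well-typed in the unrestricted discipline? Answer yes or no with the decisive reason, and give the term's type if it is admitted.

no — not simply typable
counts: y: 0, u [bound]: 1, x [bound]: 1, w [bound]: 0
use order (left to right): u, x
typing: ill-typed: a function awaiting Bool -> Bool gets Str -> Int -> Str
summary: ordered ✗, linear ✗, affine ✗, relevant ✗, unrestricted ✗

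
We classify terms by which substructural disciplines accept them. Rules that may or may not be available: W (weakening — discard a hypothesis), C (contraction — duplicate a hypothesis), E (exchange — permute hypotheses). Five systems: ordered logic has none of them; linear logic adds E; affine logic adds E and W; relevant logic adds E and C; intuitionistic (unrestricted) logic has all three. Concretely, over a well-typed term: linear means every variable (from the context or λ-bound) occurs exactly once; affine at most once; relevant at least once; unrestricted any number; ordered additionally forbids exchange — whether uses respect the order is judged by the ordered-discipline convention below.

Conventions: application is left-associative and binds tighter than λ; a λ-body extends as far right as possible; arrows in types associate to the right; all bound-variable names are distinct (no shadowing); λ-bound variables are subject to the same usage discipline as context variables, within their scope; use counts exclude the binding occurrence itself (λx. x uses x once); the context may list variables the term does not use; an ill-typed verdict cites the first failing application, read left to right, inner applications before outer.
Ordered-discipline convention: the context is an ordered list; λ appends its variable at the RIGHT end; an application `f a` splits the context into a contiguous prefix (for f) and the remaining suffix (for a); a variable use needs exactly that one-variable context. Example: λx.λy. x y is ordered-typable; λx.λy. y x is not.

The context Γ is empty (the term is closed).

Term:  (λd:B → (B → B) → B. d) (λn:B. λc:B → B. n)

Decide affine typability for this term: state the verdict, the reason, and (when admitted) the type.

yes — d, n, c: no repeats, contraction unneeded; term : B → (B → B) → B
use counts: d [bound] ×1, n [bound] ×1, c [bound] ×0
left-to-right use order: d, n
typing: the term checks, with type B → (B → B) → B
across the five disciplines: ordered ✗ · linear ✗ · affine ✓ · relevant ✗ · unrestricted ✓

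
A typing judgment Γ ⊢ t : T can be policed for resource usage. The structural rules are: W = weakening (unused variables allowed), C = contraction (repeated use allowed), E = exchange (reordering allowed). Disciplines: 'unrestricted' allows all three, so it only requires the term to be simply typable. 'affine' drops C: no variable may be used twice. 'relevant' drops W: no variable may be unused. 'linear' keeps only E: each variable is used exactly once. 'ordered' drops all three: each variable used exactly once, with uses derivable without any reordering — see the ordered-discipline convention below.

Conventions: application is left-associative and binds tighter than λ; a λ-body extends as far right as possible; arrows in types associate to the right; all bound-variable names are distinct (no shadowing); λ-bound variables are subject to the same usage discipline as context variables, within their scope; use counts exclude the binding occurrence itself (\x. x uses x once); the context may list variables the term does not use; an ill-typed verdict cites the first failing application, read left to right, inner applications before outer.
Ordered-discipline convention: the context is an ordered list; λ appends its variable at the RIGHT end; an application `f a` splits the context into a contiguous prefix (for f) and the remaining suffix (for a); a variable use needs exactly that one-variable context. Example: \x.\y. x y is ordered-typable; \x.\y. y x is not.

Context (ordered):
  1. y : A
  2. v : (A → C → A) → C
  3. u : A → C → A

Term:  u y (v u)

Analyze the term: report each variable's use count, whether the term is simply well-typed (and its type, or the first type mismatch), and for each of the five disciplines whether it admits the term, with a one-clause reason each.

use counts: y=1; v=1; u=2
left-to-right use order: u, y, v, u
typing: well-typed at A
ordered: ✗ — repeated use of u ×2
linear: ✗ — repeated use of u ×2
affine: ✗ — repeated use of u ×2
relevant: ✓ — none of y, v, u goes unused
unrestricted: ✓ — typability at A is all that's needed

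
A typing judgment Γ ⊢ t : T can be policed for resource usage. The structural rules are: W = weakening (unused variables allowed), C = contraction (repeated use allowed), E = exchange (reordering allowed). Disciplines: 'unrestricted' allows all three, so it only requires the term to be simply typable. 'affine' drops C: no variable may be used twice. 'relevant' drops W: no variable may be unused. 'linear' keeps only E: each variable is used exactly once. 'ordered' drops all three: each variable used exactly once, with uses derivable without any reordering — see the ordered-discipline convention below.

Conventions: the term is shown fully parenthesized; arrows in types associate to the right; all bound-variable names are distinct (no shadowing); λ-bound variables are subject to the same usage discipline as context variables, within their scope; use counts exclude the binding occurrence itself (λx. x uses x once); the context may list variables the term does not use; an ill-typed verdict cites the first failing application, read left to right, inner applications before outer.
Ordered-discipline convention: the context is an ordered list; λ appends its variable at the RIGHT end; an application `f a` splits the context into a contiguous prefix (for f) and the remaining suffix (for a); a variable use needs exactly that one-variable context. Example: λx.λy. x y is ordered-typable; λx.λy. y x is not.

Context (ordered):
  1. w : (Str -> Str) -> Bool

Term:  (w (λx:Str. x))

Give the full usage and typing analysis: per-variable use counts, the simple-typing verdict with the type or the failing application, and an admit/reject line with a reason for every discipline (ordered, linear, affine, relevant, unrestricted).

usage: w=1, x [bound]=1
left-to-right use order: w, x
typing: the term checks, with type Bool
ordered: ✓ — w, x: once each, no exchange needed
linear: ✓ — each of w, x used exactly once
affine: ✓ — at most one use each (w, x)
relevant: ✓ — every one of w, x appears
unrestricted: ✓ — well-typed at Bool; no restrictions here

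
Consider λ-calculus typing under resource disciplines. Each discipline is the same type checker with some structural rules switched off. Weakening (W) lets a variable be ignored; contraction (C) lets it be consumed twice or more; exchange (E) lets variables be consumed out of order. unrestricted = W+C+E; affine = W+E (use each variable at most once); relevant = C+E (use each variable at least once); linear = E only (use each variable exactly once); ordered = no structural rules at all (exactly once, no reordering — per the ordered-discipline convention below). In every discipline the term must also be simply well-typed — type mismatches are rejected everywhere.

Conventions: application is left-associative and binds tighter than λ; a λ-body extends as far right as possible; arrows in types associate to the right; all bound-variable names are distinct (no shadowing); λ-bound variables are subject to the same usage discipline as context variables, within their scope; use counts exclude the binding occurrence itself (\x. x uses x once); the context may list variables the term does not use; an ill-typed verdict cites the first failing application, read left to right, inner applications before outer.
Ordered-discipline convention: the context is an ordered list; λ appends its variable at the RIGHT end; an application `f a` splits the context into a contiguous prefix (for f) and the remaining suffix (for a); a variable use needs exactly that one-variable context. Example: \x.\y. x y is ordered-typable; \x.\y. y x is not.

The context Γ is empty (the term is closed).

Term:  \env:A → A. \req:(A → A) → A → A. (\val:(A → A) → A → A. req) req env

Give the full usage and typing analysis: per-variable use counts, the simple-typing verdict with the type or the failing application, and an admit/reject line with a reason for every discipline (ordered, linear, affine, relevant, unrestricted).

usage: env (bound): 1; req (bound): 2; val (bound): 0
uses in reading order: req, req, env
typing: ✓ — (A → A) → ((A → A) → A → A) → A → A
ordered: ✗ — uses contraction: req ×2; needs weakening: val unused
linear: ✗ — uses contraction: req ×2; needs weakening: val unused
affine: ✗ — uses contraction: req ×2
relevant: ✗ — needs weakening: val unused
unrestricted: ✓ — well-typed at (A → A) → ((A → A) → A → A) → A → A; no restrictions here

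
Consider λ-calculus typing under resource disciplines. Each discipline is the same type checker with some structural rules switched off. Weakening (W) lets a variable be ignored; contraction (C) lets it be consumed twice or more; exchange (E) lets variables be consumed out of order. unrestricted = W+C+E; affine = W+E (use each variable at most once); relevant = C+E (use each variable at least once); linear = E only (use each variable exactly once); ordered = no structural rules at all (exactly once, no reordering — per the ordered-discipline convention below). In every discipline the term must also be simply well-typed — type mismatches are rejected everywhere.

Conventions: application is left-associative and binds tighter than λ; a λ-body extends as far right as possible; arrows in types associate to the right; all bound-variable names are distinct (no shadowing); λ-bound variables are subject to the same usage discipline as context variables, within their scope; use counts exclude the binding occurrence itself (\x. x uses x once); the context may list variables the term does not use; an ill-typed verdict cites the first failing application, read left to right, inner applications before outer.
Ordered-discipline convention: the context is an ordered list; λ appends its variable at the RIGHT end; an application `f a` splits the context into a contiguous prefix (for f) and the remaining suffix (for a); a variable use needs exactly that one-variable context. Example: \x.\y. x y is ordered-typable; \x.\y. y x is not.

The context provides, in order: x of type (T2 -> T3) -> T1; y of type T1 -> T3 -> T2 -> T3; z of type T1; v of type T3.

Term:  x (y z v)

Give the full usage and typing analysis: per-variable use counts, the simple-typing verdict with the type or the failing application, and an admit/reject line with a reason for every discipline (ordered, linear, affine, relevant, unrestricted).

use counts: x=1, y=1, z=1, v=1
left-to-right use order: x, y, z, v
typing: well-typed — term : T1
ordered ✓ (one use each (x, y, z, v); ordered split holds)
linear ✓ (each of x, y, z, v used exactly once)
affine ✓ (x, y, z, v: no repeats, contraction unneeded)
relevant ✓ (every one of x, y, z, v appears)
unrestricted ✓ (typability at T1 is all that's needed)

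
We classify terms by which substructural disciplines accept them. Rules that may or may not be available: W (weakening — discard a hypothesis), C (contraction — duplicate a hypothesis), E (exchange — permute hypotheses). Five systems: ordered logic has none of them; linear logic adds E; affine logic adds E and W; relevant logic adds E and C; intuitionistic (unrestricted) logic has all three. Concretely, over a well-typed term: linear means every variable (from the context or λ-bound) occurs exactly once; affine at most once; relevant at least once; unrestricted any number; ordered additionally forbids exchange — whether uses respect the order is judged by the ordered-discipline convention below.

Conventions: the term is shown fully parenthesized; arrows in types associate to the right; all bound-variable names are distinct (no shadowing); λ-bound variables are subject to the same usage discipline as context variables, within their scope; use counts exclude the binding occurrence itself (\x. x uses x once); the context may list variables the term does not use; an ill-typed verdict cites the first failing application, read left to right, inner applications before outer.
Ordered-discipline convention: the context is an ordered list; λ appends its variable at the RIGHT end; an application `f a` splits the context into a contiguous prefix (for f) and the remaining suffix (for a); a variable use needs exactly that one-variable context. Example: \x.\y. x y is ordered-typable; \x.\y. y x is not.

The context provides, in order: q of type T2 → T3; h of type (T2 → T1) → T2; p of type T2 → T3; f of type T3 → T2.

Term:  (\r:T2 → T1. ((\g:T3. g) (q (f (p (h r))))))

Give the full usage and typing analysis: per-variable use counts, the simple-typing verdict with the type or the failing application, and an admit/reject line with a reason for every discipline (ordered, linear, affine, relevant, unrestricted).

usage: q: 1; h: 1; p: 1; f: 1; r [bound]: 1; g [bound]: 1
left-to-right use order: g, q, f, p, h, r
typing: the term checks, with type (T2 → T1) → T3
ordered: ✗, no ordered split (uses run g, q, f, p, h, r)
linear: ✓, single use per variable (q, h, p, f, r, g)
affine: ✓, at most one use each (q, h, p, f, r, g)
relevant: ✓, q, h, p, f, r, g: all used, weakening unneeded
unrestricted: ✓, typability at (T2 → T1) → T3 is all that's needed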